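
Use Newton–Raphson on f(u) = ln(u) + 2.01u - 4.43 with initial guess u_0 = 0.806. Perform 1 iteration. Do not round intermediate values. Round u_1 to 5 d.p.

1.73676

f'(u) = 1/u + 2.01
u_0 = 0.806000: f = -3.025612, f' = 3.250695 → u_1 = 0.806000 - (-3.025612)/(3.250695) = 1.736758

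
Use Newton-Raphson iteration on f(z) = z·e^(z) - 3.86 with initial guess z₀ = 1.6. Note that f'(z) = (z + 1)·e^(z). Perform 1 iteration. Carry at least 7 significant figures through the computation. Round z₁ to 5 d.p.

Newton update: z ← z − f(z)/f'(z).
z_0 = 1.600000: f = 4.064852, f' = 12.877884 → z_1 = 1.600000 - (4.064852)/(12.877884) = 1.284354

1.28435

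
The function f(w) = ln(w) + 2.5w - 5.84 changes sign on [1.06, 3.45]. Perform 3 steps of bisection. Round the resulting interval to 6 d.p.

f(1.060000) = -3.131731, f(3.450000) = 4.023374 (opposite signs)
step 1: m = 2.255000, f(m) = 0.610650 > 0 → root in [1.060000, 2.255000]
step 2: m = 1.657500, f(m) = -1.190940 < 0 → root in [1.657500, 2.255000]
step 3: m = 1.956250, f(m) = -0.278346 < 0 → root in [1.956250, 2.255000]

[1.956250, 2.255000]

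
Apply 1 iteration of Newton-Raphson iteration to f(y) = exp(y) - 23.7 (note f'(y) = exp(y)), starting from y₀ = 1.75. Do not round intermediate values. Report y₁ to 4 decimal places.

4.8684

y_0 = 1.750000: f = -17.945397, f' = 5.754603 → y_1 = 1.750000 - (-17.945397)/(5.754603) = 4.868442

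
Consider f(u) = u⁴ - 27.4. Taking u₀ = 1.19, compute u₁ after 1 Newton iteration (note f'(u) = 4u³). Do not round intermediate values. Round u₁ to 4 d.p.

Newton update: u ← u − f(u)/f'(u).
u_0 = 1.190000: f = -25.394661, f' = 6.740636 → u_1 = 1.190000 - (-25.394661)/(6.740636) = 4.957398

4.9574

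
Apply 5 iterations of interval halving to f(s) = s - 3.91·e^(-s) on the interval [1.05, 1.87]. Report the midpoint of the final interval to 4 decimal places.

f(1.050000) = -0.318257, f(1.870000) = 1.267376 (opposite signs)
step 1: m = 1.460000, f(m) = 0.551956 > 0 → root in [1.050000, 1.460000]
step 2: m = 1.255000, f(m) = 0.140353 > 0 → root in [1.050000, 1.255000]
step 3: m = 1.152500, f(m) = -0.082459 < 0 → root in [1.152500, 1.255000]
step 4: m = 1.203750, f(m) = 0.030489 > 0 → root in [1.152500, 1.203750]
step 5: m = 1.178125, f(m) = -0.025590 < 0 → root in [1.178125, 1.203750]
Midpoint of [1.178125, 1.203750] = 1.190937

1.1909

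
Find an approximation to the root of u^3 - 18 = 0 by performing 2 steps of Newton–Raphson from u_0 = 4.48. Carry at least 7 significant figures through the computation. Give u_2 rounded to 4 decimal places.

2.7462

f'(u) = 3u^2
u_0 = 4.480000: f = 71.915392, f' = 60.211200 → u_1 = 4.480000 - (71.915392)/(60.211200) = 3.285614
u_1 = 3.285614: f = 17.469067, f' = 32.385785 → u_2 = 3.285614 - (17.469067)/(32.385785) = 2.746209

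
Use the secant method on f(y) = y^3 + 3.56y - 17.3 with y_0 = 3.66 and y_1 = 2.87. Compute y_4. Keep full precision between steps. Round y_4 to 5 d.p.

2.13887

Secant update: y_(k+1) = y_k − f(y_k)·(y_k − y_(k-1))/(f(y_k) − f(y_(k-1))).
f(y_0) = 44.757496, f(y_1) = 16.557103
y_2 = 2.870000 - (16.557103)·(2.870000 - 3.660000)/(16.557103 - (44.757496)) = 2.406173; f(y_2) = 5.196914
y_3 = 2.406173 - (5.196914)·(2.406173 - 2.870000)/(5.196914 - (16.557103)) = 2.193987; f(y_3) = 1.071522
y_4 = 2.193987 - (1.071522)·(2.193987 - 2.406173)/(1.071522 - (5.196914)) = 2.138874; f(y_4) = 0.099277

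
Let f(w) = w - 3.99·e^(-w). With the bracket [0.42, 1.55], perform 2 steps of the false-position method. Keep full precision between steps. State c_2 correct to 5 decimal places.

False-position update: c = (a·f(b) − b·f(a))/(f(b) − f(a)); replace the endpoint whose sign matches f(c).
f(0.420000) = -2.201617, f(1.550000) = 0.703131
step 1: c = 1.276469, f(c) = 0.163177 > 0 → new bracket [0.420000, 1.276469]
step 2: c = 1.217371, f(c) = 0.036301 > 0 → new bracket [0.420000, 1.217371]

1.21737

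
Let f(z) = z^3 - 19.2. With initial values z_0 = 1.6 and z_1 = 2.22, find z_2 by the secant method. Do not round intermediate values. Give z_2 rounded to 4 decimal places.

Secant update: z_(k+1) = z_k − f(z_k)·(z_k − z_(k-1))/(f(z_k) − f(z_(k-1))).
f(z_0) = -15.104000, f(z_1) = -8.258952
z_2 = 2.220000 - (-8.258952)·(2.220000 - 1.600000)/(-8.258952 - (-15.104000)) = 2.968066; f(z_2) = 6.946937

2.9681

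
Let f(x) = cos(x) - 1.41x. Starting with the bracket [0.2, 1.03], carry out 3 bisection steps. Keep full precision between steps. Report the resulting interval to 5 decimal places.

[0.51125, 0.61500]

f(0.200000) = 0.698067, f(1.030000) = -0.937481 (opposite signs)
step 1: m = 0.615000, f(m) = -0.050377 < 0 → root in [0.200000, 0.615000]
step 2: m = 0.407500, f(m) = 0.343539 > 0 → root in [0.407500, 0.615000]
step 3: m = 0.511250, f(m) = 0.151271 > 0 → root in [0.511250, 0.615000]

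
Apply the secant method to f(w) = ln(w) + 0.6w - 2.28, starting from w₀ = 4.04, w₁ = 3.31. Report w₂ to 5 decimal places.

2.27571

f(w_0) = 1.540245, f(w_1) = 0.902948
w_2 = 3.310000 - (0.902948)·(3.310000 - 4.040000)/(0.902948 - (1.540245)) = 2.275706; f(w_2) = -0.092286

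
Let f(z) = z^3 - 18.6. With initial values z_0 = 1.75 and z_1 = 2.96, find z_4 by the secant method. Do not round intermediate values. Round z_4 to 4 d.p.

2.6502

f(z_0) = -13.240625, f(z_1) = 7.334336
z_2 = 2.960000 - (7.334336)·(2.960000 - 1.750000)/(7.334336 - (-13.240625)) = 2.528672; f(z_2) = -2.431201
z_3 = 2.528672 - (-2.431201)·(2.528672 - 2.960000)/(-2.431201 - (7.334336)) = 2.636055; f(z_3) = -0.282626
z_4 = 2.636055 - (-0.282626)·(2.636055 - 2.528672)/(-0.282626 - (-2.431201)) = 2.650180; f(z_4) = 0.013413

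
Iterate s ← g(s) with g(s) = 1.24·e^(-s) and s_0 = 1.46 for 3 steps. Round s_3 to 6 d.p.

s_1 = g(1.460000) = 0.287973
s_2 = g(0.287973) = 0.929729
s_3 = g(0.929729) = 0.489379

0.489379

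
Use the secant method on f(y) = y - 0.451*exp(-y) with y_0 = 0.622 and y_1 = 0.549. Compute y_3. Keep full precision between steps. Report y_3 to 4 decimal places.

0.3258

f(y_0) = 0.379872, f(y_1) = 0.288535
y_2 = 0.549000 - (0.288535)·(0.549000 - 0.622000)/(0.288535 - (0.379872)) = 0.318390; f(y_2) = -0.009630
y_3 = 0.318390 - (-0.009630)·(0.318390 - 0.549000)/(-0.009630 - (0.288535)) = 0.325839; f(y_3) = 0.000252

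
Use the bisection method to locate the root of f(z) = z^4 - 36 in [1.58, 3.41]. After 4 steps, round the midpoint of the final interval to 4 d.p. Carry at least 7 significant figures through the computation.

f(1.580000) = -29.767987, f(3.410000) = 99.212710 (opposite signs)
step 1: m = 2.495000, f(m) = 2.750936 > 0 → root in [1.580000, 2.495000]
step 2: m = 2.037500, f(m) = -18.765826 < 0 → root in [2.037500, 2.495000]
step 3: m = 2.266250, f(m) = -9.622644 < 0 → root in [2.266250, 2.495000]
step 4: m = 2.380625, f(m) = -3.880856 < 0 → root in [2.380625, 2.495000]
Midpoint of [2.380625, 2.495000] = 2.437813

2.4378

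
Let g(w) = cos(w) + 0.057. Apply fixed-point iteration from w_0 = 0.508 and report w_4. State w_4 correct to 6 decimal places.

0.716607

w_1 = g(0.508000) = 0.930719
w_2 = g(0.930719) = 0.654257
w_3 = g(0.654257) = 0.850500
w_4 = g(0.850500) = 0.716607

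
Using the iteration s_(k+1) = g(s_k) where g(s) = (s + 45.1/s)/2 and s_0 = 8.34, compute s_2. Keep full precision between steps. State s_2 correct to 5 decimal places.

6.71747

s_1 = g(8.340000) = 6.873837
s_2 = g(6.873837) = 6.717473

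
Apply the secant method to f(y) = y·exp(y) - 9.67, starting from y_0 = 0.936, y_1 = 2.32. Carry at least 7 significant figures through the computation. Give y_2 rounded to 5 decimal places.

Secant update: y_(k+1) = y_k − f(y_k)·(y_k − y_(k-1))/(f(y_k) − f(y_(k-1))).
f(y_0) = -7.283423, f(y_1) = 13.937564
y_2 = 2.320000 - (13.937564)·(2.320000 - 0.936000)/(13.937564 - (-7.283423)) = 1.411014; f(y_2) = -3.884690

1.41101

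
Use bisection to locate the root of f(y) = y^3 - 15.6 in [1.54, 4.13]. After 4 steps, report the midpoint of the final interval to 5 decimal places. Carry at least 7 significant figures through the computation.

f(1.540000) = -11.947736, f(4.130000) = 54.844997 (opposite signs)
step 1: m = 2.835000, f(m) = 7.185533 > 0 → root in [1.540000, 2.835000]
step 2: m = 2.187500, f(m) = -5.132471 < 0 → root in [2.187500, 2.835000]
step 3: m = 2.511250, f(m) = 0.236888 > 0 → root in [2.187500, 2.511250]
step 4: m = 2.349375, f(m) = -2.632477 < 0 → root in [2.349375, 2.511250]
Midpoint of [2.349375, 2.511250] = 2.430313

2.43031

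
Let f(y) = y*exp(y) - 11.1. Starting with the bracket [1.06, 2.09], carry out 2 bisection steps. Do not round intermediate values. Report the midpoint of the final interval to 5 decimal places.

1.70375

f(1.060000) = -8.040447, f(2.090000) = 5.797473 (opposite signs)
step 1: m = 1.575000, f(m) = -3.491582 < 0 → root in [1.575000, 2.090000]
step 2: m = 1.832500, f(m) = 0.352192 > 0 → root in [1.575000, 1.832500]
Midpoint of [1.575000, 1.832500] = 1.703750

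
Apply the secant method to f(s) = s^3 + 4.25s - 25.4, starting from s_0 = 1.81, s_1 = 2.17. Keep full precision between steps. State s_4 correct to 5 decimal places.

2.46240

Secant update: s_(k+1) = s_k − f(s_k)·(s_k − s_(k-1))/(f(s_k) − f(s_(k-1))).
f(s_0) = -11.777759, f(s_1) = -5.959187
s_2 = 2.170000 - (-5.959187)·(2.170000 - 1.810000)/(-5.959187 - (-11.777759)) = 2.538700; f(s_2) = 1.751390
s_3 = 2.538700 - (1.751390)·(2.538700 - 2.170000)/(1.751390 - (-5.959187)) = 2.454953; f(s_3) = -0.170953
s_4 = 2.454953 - (-0.170953)·(2.454953 - 2.538700)/(-0.170953 - (1.751390)) = 2.462401; f(s_4) = -0.004237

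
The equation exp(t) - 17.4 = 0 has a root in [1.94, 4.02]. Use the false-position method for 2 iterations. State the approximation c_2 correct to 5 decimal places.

f(1.940000) = -10.441249, f(4.020000) = 38.301106
step 1: c = 2.385563, f(c) = -6.534820 < 0 → new bracket [2.385563, 4.020000]
step 2: c = 2.623782, f(c) = -3.612233 < 0 → new bracket [2.623782, 4.020000]

2.62378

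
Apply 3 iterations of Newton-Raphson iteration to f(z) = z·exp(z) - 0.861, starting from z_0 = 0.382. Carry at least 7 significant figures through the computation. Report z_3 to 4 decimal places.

Newton update: z ← z − f(z)/f'(z).
f'(z) = (z + 1)·exp(z)
z_0 = 0.382000: f = -0.301289, f' = 2.024923 → z_1 = 0.382000 - (-0.301289)/(2.024923) = 0.530790
z_1 = 0.530790: f = 0.041490, f' = 2.602765 → z_2 = 0.530790 - (0.041490)/(2.602765) = 0.514850
z_2 = 0.514850: f = 0.000543, f' = 2.534930 → z_3 = 0.514850 - (0.000543)/(2.534930) = 0.514636

0.5146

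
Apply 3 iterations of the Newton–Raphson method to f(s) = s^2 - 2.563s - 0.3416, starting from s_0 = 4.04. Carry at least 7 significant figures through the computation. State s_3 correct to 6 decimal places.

2.690331

f'(s) = 2s - 2.563
s_0 = 4.040000: f = 5.625480, f' = 5.517000 → s_1 = 4.040000 - (5.625480)/(5.517000) = 3.020337
s_1 = 3.020337: f = 1.039712, f' = 3.477674 → s_2 = 3.020337 - (1.039712)/(3.477674) = 2.721369
s_2 = 2.721369: f = 0.089382, f' = 2.879739 → s_3 = 2.721369 - (0.089382)/(2.879739) = 2.690331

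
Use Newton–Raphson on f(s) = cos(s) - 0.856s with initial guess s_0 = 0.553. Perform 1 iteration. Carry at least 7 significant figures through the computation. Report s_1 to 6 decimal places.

f'(s) = -sin(s) - 0.856
s_0 = 0.553000: f = 0.377585, f' = -1.381242 → s_1 = 0.553000 - (0.377585)/(-1.381242) = 0.826366

0.826366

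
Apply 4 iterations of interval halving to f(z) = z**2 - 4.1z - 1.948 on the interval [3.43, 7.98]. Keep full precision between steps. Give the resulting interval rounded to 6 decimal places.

f(3.430000) = -4.246100, f(7.980000) = 29.014400 (opposite signs)
step 1: m = 5.705000, f(m) = 7.208525 > 0 → root in [3.430000, 5.705000]
step 2: m = 4.567500, f(m) = 0.187306 > 0 → root in [3.430000, 4.567500]
step 3: m = 3.998750, f(m) = -2.352873 < 0 → root in [3.998750, 4.567500]
step 4: m = 4.283125, f(m) = -1.163653 < 0 → root in [4.283125, 4.567500]

[4.283125, 4.567500]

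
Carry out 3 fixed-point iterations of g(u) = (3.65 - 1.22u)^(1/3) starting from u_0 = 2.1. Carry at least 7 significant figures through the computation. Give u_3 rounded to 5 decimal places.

1.26362

u_1 = g(2.100000) = 1.028513
u_2 = g(1.028513) = 1.337975
u_3 = g(1.337975) = 1.263621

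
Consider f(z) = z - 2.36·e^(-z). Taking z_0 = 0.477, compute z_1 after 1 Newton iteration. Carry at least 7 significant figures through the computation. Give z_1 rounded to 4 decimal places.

Newton update: z ← z − f(z)/f'(z).
f'(z) = 1 + 2.36·e^(-z)
z_0 = 0.477000: f = -0.987716, f' = 2.464716 → z_1 = 0.477000 - (-0.987716)/(2.464716) = 0.877742

0.8777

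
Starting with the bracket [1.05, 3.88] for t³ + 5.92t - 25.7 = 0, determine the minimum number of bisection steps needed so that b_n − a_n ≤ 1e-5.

Initial width b − a = 3.88 − 1.05 = 2.830000.
After n steps the width is (b−a)/2^n; need (b−a)/2^n ≤ 1e-5.
So n ≥ log₂(2.830000/1e-5) = log₂(283000.0000) ≈ 18.1104.
Hence n = 19.

19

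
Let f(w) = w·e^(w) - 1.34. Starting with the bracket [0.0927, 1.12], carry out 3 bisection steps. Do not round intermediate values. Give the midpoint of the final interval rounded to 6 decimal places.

f(0.092700) = -1.238296, f(1.120000) = 2.092637 (opposite signs)
step 1: m = 0.606350, f(m) = -0.228120 < 0 → root in [0.606350, 1.120000]
step 2: m = 0.863175, f(m) = 0.706308 > 0 → root in [0.606350, 0.863175]
step 3: m = 0.734762, f(m) = 0.191970 > 0 → root in [0.606350, 0.734762]
Midpoint of [0.606350, 0.734762] = 0.670556

0.670556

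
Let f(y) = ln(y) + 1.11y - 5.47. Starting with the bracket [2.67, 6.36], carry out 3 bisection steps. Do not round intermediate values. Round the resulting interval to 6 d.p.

f(2.670000) = -1.524222, f(6.360000) = 3.439628 (opposite signs)
step 1: m = 4.515000, f(m) = 1.049055 > 0 → root in [2.670000, 4.515000]
step 2: m = 3.592500, f(m) = -0.203477 < 0 → root in [3.592500, 4.515000]
step 3: m = 4.053750, f(m) = 0.429305 > 0 → root in [3.592500, 4.053750]

[3.592500, 4.053750]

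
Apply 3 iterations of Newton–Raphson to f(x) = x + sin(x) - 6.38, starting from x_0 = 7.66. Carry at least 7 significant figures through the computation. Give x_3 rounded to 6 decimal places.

6.331589

Newton update: x ← x − f(x)/f'(x).
f'(x) = 1 + cos(x)
x_0 = 7.660000: f = 2.261244, f' = 1.192767 → x_1 = 7.660000 - (2.261244)/(1.192767) = 5.764203
x_1 = 5.764203: f = -1.111793, f' = 1.868325 → x_2 = 5.764203 - (-1.111793)/(1.868325) = 6.359278
x_2 = 6.359278: f = 0.055298, f' = 1.997106 → x_3 = 6.359278 - (0.055298)/(1.997106) = 6.331589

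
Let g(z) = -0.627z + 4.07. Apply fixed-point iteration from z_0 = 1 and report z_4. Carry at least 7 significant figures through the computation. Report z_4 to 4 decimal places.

2.2695

z_1 = g(1.000000) = 3.443000
z_2 = g(3.443000) = 1.911239
z_3 = g(1.911239) = 2.871653
z_4 = g(2.871653) = 2.269473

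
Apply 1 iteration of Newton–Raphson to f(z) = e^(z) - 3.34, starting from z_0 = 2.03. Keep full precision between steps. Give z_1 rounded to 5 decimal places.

f'(z) = e^(z)
z_0 = 2.030000: f = 4.274086, f' = 7.614086 → z_1 = 2.030000 - (4.274086)/(7.614086) = 1.468661

1.46866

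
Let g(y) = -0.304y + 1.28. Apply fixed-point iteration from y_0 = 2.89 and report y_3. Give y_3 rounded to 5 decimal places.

y_1 = g(2.890000) = 0.401440
y_2 = g(0.401440) = 1.157962
y_3 = g(1.157962) = 0.927979

0.92798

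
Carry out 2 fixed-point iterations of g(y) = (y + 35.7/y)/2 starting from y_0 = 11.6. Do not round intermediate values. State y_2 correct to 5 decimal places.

y_1 = g(11.600000) = 7.338793
y_2 = g(7.338793) = 6.101677

6.10168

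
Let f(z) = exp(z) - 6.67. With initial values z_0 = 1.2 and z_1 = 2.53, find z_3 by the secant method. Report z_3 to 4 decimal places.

f(z_0) = -3.349883, f(z_1) = 5.883506
z_2 = 2.530000 - (5.883506)·(2.530000 - 1.200000)/(5.883506 - (-3.349883)) = 1.682525; f(z_2) = -1.290877
z_3 = 1.682525 - (-1.290877)·(1.682525 - 2.530000)/(-1.290877 - (5.883506)) = 1.835010; f(z_3) = -0.404801

1.8350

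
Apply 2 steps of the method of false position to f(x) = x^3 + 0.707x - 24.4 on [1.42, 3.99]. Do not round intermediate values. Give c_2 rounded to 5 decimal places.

2.62787

False-position update: c = (a·f(b) − b·f(a))/(f(b) − f(a)); replace the endpoint whose sign matches f(c).
f(1.420000) = -20.532772, f(3.990000) = 41.942129
step 1: c = 2.264647, f(c) = -11.184371 < 0 → new bracket [2.264647, 3.990000]
step 2: c = 2.627874, f(c) = -4.394727 < 0 → new bracket [2.627874, 3.990000]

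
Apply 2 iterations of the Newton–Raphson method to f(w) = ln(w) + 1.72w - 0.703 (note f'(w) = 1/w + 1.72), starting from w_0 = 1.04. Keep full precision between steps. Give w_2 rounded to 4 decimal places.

0.6544

w_0 = 1.040000: f = 1.125021, f' = 2.681538 → w_1 = 1.040000 - (1.125021)/(2.681538) = 0.620457
w_1 = 0.620457: f = -0.113113, f' = 3.331715 → w_2 = 0.620457 - (-0.113113)/(3.331715) = 0.654407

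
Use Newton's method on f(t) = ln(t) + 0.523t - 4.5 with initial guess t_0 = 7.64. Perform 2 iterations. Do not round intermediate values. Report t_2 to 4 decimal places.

5.3849

f'(t) = 1/t + 0.523
t_0 = 7.640000: f = 1.529118, f' = 0.653890 → t_1 = 7.640000 - (1.529118)/(0.653890) = 5.301507
t_1 = 5.301507: f = -0.059321, f' = 0.711626 → t_2 = 5.301507 - (-0.059321)/(0.711626) = 5.384866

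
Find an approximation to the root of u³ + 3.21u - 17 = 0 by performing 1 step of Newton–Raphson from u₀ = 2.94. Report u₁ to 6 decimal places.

2.327471

f'(u) = 3u² + 3.21
u_0 = 2.940000: f = 17.849584, f' = 29.140800 → u_1 = 2.940000 - (17.849584)/(29.140800) = 2.327471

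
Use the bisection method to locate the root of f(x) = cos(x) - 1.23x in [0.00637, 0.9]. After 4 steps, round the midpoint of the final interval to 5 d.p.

0.64867

f(0.006370) = 0.992145, f(0.900000) = -0.485390 (opposite signs)
step 1: m = 0.453185, f(m) = 0.341640 > 0 → root in [0.453185, 0.900000]
step 2: m = 0.676593, f(m) = -0.052498 < 0 → root in [0.453185, 0.676593]
step 3: m = 0.564889, f(m) = 0.149835 > 0 → root in [0.564889, 0.676593]
step 4: m = 0.620741, f(m) = 0.049937 > 0 → root in [0.620741, 0.676593]
Midpoint of [0.620741, 0.676593] = 0.648667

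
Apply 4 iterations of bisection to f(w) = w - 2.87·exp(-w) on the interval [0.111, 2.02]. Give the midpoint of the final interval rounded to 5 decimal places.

f(0.111000) = -2.457474, f(2.020000) = 1.639279 (opposite signs)
step 1: m = 1.065500, f(m) = 0.076626 > 0 → root in [0.111000, 1.065500]
step 2: m = 0.588250, f(m) = -1.005456 < 0 → root in [0.588250, 1.065500]
step 3: m = 0.826875, f(m) = -0.428503 < 0 → root in [0.826875, 1.065500]
step 4: m = 0.946188, f(m) = -0.167999 < 0 → root in [0.946188, 1.065500]
Midpoint of [0.946188, 1.065500] = 1.005844

1.00584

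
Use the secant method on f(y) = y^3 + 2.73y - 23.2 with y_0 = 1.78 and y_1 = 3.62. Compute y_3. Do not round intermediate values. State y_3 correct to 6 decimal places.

2.454650

Secant update: y_(k+1) = y_k − f(y_k)·(y_k − y_(k-1))/(f(y_k) − f(y_(k-1))).
f(y_0) = -12.700848, f(y_1) = 34.120528
y_2 = 3.620000 - (34.120528)·(3.620000 - 1.780000)/(34.120528 - (-12.700848)) = 2.279122; f(y_2) = -5.139339
y_3 = 2.279122 - (-5.139339)·(2.279122 - 3.620000)/(-5.139339 - (34.120528)) = 2.454650; f(y_3) = -1.708782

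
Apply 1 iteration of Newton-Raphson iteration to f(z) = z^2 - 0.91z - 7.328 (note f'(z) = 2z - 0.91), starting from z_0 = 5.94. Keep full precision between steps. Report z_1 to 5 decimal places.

z_0 = 5.940000: f = 22.550200, f' = 10.970000 → z_1 = 5.940000 - (22.550200)/(10.970000) = 3.884376

3.88438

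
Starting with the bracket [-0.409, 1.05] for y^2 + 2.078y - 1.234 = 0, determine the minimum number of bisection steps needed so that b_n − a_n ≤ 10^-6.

Initial width b − a = 1.05 − -0.409 = 1.459000.
After n steps the width is (b−a)/2^n; need (b−a)/2^n ≤ 10^-6.
So n ≥ log₂(1.459000/10^-6) = log₂(1459000.0000) ≈ 20.4765.
Hence n = 21.

21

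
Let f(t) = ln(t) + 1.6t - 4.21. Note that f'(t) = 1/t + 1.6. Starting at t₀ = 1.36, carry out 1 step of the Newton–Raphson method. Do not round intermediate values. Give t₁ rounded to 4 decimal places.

t_0 = 1.360000: f = -1.726515, f' = 2.335294 → t_1 = 1.360000 - (-1.726515)/(2.335294) = 2.099314

2.0993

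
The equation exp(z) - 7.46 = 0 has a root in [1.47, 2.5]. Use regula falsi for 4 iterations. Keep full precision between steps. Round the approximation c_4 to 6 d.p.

f(1.470000) = -3.110765, f(2.500000) = 4.722494
step 1: c = 1.879036, f(c) = -0.912807 < 0 → new bracket [1.879036, 2.500000]
step 2: c = 1.979620, f(c) = -0.220007 < 0 → new bracket [1.979620, 2.500000]
step 3: c = 2.002784, f(c) = -0.050344 < 0 → new bracket [2.002784, 2.500000]
step 4: c = 2.008029, f(c) = -0.011381 < 0 → new bracket [2.008029, 2.500000]

2.008029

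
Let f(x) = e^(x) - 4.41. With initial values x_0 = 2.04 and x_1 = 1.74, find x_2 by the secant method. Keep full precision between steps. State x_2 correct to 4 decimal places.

f(x_0) = 3.280609, f(x_1) = 1.287343
x_2 = 1.740000 - (1.287343)·(1.740000 - 2.040000)/(1.287343 - (3.280609)) = 1.546246; f(x_2) = 0.283817

1.5462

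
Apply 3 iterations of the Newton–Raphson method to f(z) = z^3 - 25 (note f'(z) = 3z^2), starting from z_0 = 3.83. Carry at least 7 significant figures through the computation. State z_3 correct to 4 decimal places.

z_0 = 3.830000: f = 31.181887, f' = 44.006700 → z_1 = 3.830000 - (31.181887)/(44.006700) = 3.121429
z_1 = 3.121429: f = 5.413068, f' = 29.229950 → z_2 = 3.121429 - (5.413068)/(29.229950) = 2.936240
z_2 = 2.936240: f = 0.314797, f' = 25.864508 → z_3 = 2.936240 - (0.314797)/(25.864508) = 2.924069

2.9241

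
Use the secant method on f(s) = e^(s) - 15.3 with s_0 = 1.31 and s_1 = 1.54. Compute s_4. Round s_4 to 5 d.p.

2.33427

f(s_0) = -11.593826, f(s_1) = -10.635410
s_2 = 1.540000 - (-10.635410)·(1.540000 - 1.310000)/(-10.635410 - (-11.593826)) = 4.092277; f(s_2) = 44.576056
s_3 = 4.092277 - (44.576056)·(4.092277 - 1.540000)/(44.576056 - (-10.635410)) = 2.031646; f(s_3) = -7.673369
s_4 = 2.031646 - (-7.673369)·(2.031646 - 4.092277)/(-7.673369 - (44.576056)) = 2.334271; f(s_4) = -4.978066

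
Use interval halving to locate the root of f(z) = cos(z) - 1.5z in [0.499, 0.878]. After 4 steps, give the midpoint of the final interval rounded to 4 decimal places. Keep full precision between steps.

f(0.499000) = 0.129562, f(0.878000) = -0.678309 (opposite signs)
step 1: m = 0.688500, f(m) = -0.260550 < 0 → root in [0.499000, 0.688500]
step 2: m = 0.593750, f(m) = -0.061777 < 0 → root in [0.499000, 0.593750]
step 3: m = 0.546375, f(m) = 0.034851 > 0 → root in [0.546375, 0.593750]
step 4: m = 0.570063, f(m) = -0.013227 < 0 → root in [0.546375, 0.570063]
Midpoint of [0.546375, 0.570063] = 0.558219

0.5582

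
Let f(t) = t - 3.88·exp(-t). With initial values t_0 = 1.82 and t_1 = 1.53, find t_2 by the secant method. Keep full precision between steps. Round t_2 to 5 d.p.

Secant update: t_(k+1) = t_k − f(t_k)·(t_k − t_(k-1))/(f(t_k) − f(t_(k-1))).
f(t_0) = 1.191340, f(t_1) = 0.689842
t_2 = 1.530000 - (0.689842)·(1.530000 - 1.820000)/(0.689842 - (1.191340)) = 1.131087; f(t_2) = -0.120919

1.13109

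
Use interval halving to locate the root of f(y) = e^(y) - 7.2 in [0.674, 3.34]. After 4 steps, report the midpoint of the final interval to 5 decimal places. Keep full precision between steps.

f(0.674000) = -5.237930, f(3.340000) = 21.019127 (opposite signs)
step 1: m = 2.007000, f(m) = 0.240961 > 0 → root in [0.674000, 2.007000]
step 2: m = 1.340500, f(m) = -3.379046 < 0 → root in [1.340500, 2.007000]
step 3: m = 1.673750, f(m) = -1.867874 < 0 → root in [1.673750, 2.007000]
step 4: m = 1.840375, f(m) = -0.901100 < 0 → root in [1.840375, 2.007000]
Midpoint of [1.840375, 2.007000] = 1.923688

1.92369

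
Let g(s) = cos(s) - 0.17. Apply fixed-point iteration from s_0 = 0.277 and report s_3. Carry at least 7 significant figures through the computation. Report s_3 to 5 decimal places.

0.69154

s_1 = g(0.277000) = 0.791880
s_2 = g(0.791880) = 0.532508
s_3 = g(0.532508) = 0.691536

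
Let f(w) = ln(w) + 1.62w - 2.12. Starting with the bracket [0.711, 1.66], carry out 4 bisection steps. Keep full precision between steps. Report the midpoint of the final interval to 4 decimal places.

1.2152

f(0.711000) = -1.309263, f(1.660000) = 1.076018 (opposite signs)
step 1: m = 1.185500, f(m) = -0.029325 < 0 → root in [1.185500, 1.660000]
step 2: m = 1.422750, f(m) = 0.537447 > 0 → root in [1.185500, 1.422750]
step 3: m = 1.304125, f(m) = 0.258215 > 0 → root in [1.185500, 1.304125]
step 4: m = 1.244813, f(m) = 0.115581 > 0 → root in [1.185500, 1.244813]
Midpoint of [1.185500, 1.244813] = 1.215156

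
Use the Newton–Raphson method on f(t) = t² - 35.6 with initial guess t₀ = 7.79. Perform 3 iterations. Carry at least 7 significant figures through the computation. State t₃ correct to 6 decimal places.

5.966575

f'(t) = 2t
t_0 = 7.790000: f = 25.084100, f' = 15.580000 → t_1 = 7.790000 - (25.084100)/(15.580000) = 6.179981
t_1 = 6.179981: f = 2.592162, f' = 12.359961 → t_2 = 6.179981 - (2.592162)/(12.359961) = 5.970258
t_2 = 5.970258: f = 0.043984, f' = 11.940516 → t_3 = 5.970258 - (0.043984)/(11.940516) = 5.966575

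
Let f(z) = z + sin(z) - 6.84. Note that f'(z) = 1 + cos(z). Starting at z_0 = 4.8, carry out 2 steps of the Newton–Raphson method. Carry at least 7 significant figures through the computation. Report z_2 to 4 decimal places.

6.2276

z_0 = 4.800000: f = -3.036165, f' = 1.087499 → z_1 = 4.800000 - (-3.036165)/(1.087499) = 7.591878
z_1 = 7.591878: f = 1.717725, f' = 1.259113 → z_2 = 7.591878 - (1.717725)/(1.259113) = 6.227644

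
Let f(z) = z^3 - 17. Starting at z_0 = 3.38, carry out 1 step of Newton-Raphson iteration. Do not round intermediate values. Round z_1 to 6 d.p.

Newton update: z ← z − f(z)/f'(z).
f'(z) = 3z^2
z_0 = 3.380000: f = 21.614472, f' = 34.273200 → z_1 = 3.380000 - (21.614472)/(34.273200) = 2.749348

2.749348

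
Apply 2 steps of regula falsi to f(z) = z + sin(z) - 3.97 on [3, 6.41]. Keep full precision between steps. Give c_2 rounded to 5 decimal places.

f(3.000000) = -0.828880, f(6.410000) = 2.566475
step 1: c = 3.832455, f(c) = -0.774747 < 0 → new bracket [3.832455, 6.410000]
step 2: c = 4.430124, f(c) = -0.500303 < 0 → new bracket [4.430124, 6.410000]

4.43012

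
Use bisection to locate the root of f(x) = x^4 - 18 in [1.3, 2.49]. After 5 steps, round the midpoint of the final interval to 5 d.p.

f(1.300000) = -15.143900, f(2.490000) = 20.441240 (opposite signs)
step 1: m = 1.895000, f(m) = -5.104539 < 0 → root in [1.895000, 2.490000]
step 2: m = 2.192500, f(m) = 5.107790 > 0 → root in [1.895000, 2.192500]
step 3: m = 2.043750, f(m) = -0.553389 < 0 → root in [2.043750, 2.192500]
step 4: m = 2.118125, f(m) = 2.128265 > 0 → root in [2.043750, 2.118125]
step 5: m = 2.080938, f(m) = 0.751506 > 0 → root in [2.043750, 2.080938]
Midpoint of [2.043750, 2.080938] = 2.062344

2.06234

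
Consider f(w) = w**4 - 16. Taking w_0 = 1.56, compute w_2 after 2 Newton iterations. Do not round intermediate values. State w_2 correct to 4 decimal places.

2.0315

Newton update: w ← w − f(w)/f'(w).
f'(w) = 4w**3
w_0 = 1.560000: f = -10.077591, f' = 15.185664 → w_1 = 1.560000 - (-10.077591)/(15.185664) = 2.223625
w_1 = 2.223625: f = 8.448175, f' = 43.978946 → w_2 = 2.223625 - (8.448175)/(43.978946) = 2.031529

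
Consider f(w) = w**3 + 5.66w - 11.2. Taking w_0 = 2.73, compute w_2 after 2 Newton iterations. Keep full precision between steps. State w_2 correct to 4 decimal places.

Newton update: w ← w − f(w)/f'(w).
f'(w) = 3w**2 + 5.66
w_0 = 2.730000: f = 24.598217, f' = 28.018700 → w_1 = 2.730000 - (24.598217)/(28.018700) = 1.852079
w_1 = 1.852079: f = 5.635756, f' = 15.950585 → w_2 = 1.852079 - (5.635756)/(15.950585) = 1.498753

1.4988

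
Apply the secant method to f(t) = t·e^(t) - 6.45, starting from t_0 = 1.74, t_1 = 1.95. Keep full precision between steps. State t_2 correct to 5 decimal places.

f(t_0) = 3.463378, f(t_1) = 7.255941
t_2 = 1.950000 - (7.255941)·(1.950000 - 1.740000)/(7.255941 - (3.463378)) = 1.548228; f(t_2) = 0.831510

1.54823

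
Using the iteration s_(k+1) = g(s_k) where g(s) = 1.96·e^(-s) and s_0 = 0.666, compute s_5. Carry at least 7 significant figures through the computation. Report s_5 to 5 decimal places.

0.92389

s_1 = g(0.666000) = 1.006969
s_2 = g(1.006969) = 0.716036
s_3 = g(0.716036) = 0.957823
s_4 = g(0.957823) = 0.752105
s_5 = g(0.752105) = 0.923891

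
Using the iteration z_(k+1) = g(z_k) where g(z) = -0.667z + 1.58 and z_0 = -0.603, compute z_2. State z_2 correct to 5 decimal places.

0.25787

z_1 = g(-0.603000) = 1.982201
z_2 = g(1.982201) = 0.257872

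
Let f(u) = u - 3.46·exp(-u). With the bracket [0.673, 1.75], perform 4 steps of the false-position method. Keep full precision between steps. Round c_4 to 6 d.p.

False-position update: c = (a·f(b) − b·f(a))/(f(b) − f(a)); replace the endpoint whose sign matches f(c).
f(0.673000) = -1.092208, f(1.750000) = 1.148742
step 1: c = 1.197915, f(c) = 0.153608 > 0 → new bracket [0.673000, 1.197915]
step 2: c = 1.133193, f(c) = 0.019062 > 0 → new bracket [0.673000, 1.133193]
step 3: c = 1.125300, f(c) = 0.002339 > 0 → new bracket [0.673000, 1.125300]
step 4: c = 1.124333, f(c) = 0.000286 > 0 → new bracket [0.673000, 1.124333]

1.124333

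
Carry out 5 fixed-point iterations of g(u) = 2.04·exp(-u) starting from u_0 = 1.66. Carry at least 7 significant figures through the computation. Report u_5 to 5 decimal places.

u_1 = g(1.660000) = 0.387884
u_2 = g(0.387884) = 1.384122
u_3 = g(1.384122) = 0.511109
u_4 = g(0.511109) = 1.223653
u_5 = g(1.223653) = 0.600073

0.60007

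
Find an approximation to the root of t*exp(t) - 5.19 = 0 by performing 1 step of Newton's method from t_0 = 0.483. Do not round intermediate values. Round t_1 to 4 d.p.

2.3164

Newton update: t ← t − f(t)/f'(t).
f'(t) = (t+1)*exp(t)
t_0 = 0.483000: f = -4.407091, f' = 2.403839 → t_1 = 0.483000 - (-4.407091)/(2.403839) = 2.316355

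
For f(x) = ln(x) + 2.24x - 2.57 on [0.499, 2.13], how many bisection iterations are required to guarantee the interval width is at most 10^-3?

Initial width b − a = 2.13 − 0.499 = 1.631000.
After n steps the width is (b−a)/2^n; need (b−a)/2^n ≤ 10^-3.
So n ≥ log₂(1.631000/10^-3) = log₂(1631.0000) ≈ 10.6715.
Hence n = 11.

11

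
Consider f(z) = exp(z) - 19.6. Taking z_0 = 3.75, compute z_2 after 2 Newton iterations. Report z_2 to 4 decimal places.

f'(z) = exp(z)
z_0 = 3.750000: f = 22.921082, f' = 42.521082 → z_1 = 3.750000 - (22.921082)/(42.521082) = 3.210948
z_1 = 3.210948: f = 5.202583, f' = 24.802583 → z_2 = 3.210948 - (5.202583)/(24.802583) = 3.001188

3.0012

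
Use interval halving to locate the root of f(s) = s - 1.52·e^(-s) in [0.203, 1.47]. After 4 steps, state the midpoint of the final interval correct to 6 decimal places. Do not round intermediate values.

f(0.203000) = -1.037743, f(1.470000) = 1.120513 (opposite signs)
step 1: m = 0.836500, f(m) = 0.177999 > 0 → root in [0.203000, 0.836500]
step 2: m = 0.519750, f(m) = -0.384147 < 0 → root in [0.519750, 0.836500]
step 3: m = 0.678125, f(m) = -0.093378 < 0 → root in [0.678125, 0.836500]
step 4: m = 0.757313, f(m) = 0.044547 > 0 → root in [0.678125, 0.757313]
Midpoint of [0.678125, 0.757313] = 0.717719

0.717719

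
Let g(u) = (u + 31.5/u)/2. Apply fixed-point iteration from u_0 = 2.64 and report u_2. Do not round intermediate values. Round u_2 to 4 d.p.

u_1 = g(2.640000) = 7.285909
u_2 = g(7.285909) = 5.804661

5.8047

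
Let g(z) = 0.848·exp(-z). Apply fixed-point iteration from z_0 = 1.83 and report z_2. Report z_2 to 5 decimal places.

0.74015

z_1 = g(1.830000) = 0.136031
z_2 = g(0.136031) = 0.740148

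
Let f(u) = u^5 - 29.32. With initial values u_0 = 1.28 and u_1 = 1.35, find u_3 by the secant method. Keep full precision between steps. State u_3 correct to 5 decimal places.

1.52017

f(u_0) = -25.884026, f(u_1) = -24.835967
u_2 = 1.350000 - (-24.835967)·(1.350000 - 1.280000)/(-24.835967 - (-25.884026)) = 3.008797; f(u_2) = 217.263560
u_3 = 3.008797 - (217.263560)·(3.008797 - 1.350000)/(217.263560 - (-24.835967)) = 1.520169; f(u_3) = -21.201809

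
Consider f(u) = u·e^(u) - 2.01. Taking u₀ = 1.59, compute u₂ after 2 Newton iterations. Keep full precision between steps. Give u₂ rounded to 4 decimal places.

f'(u) = (u + 1)·e^(u)
u_0 = 1.590000: f = 5.786961, f' = 12.700710 → u_1 = 1.590000 - (5.786961)/(12.700710) = 1.134359
u_1 = 1.134359: f = 1.516928, f' = 6.636109 → u_2 = 1.134359 - (1.516928)/(6.636109) = 0.905772

0.9058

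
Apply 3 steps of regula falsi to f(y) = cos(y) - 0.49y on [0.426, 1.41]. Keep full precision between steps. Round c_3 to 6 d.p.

f(0.426000) = 0.701886, f(1.410000) = -0.530796
step 1: c = 0.986287, f(c) = 0.068509 > 0 → new bracket [0.986287, 1.410000]
step 2: c = 1.034724, f(c) = 0.003749 > 0 → new bracket [1.034724, 1.410000]
step 3: c = 1.037356, f(c) = 0.000195 > 0 → new bracket [1.037356, 1.410000]

1.037356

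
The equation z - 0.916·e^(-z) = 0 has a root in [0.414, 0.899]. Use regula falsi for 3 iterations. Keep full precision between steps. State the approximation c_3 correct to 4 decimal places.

False-position update: c = (a·f(b) − b·f(a))/(f(b) − f(a)); replace the endpoint whose sign matches f(c).
f(0.414000) = -0.191477, f(0.899000) = 0.526210
step 1: c = 0.543397, f(c) = 0.011409 > 0 → new bracket [0.414000, 0.543397]
step 2: c = 0.536120, f(c) = 0.000247 > 0 → new bracket [0.414000, 0.536120]
step 3: c = 0.535962, f(c) = 0.000005 > 0 → new bracket [0.414000, 0.535962]

0.5360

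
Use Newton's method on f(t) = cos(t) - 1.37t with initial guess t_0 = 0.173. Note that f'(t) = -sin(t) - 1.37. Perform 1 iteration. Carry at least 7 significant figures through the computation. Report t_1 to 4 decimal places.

Newton update: t ← t − f(t)/f'(t).
t_0 = 0.173000: f = 0.748063, f' = -1.542138 → t_1 = 0.173000 - (0.748063)/(-1.542138) = 0.658082

0.6581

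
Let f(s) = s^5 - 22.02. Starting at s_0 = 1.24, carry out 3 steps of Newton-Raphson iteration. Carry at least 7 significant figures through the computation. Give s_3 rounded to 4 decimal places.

2.0245

Newton update: s ← s − f(s)/f'(s).
f'(s) = 5s^4
s_0 = 1.240000: f = -19.088375, f' = 11.821069 → s_1 = 1.240000 - (-19.088375)/(11.821069) = 2.854776
s_1 = 2.854776: f = 167.589449, f' = 332.091672 → s_2 = 2.854776 - (167.589449)/(332.091672) = 2.350128
s_2 = 2.350128: f = 49.669770, f' = 152.523146 → s_3 = 2.350128 - (49.669770)/(152.523146) = 2.024474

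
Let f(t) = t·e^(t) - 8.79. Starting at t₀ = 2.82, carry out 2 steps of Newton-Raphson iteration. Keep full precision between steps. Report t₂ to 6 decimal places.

Newton update: t ← t − f(t)/f'(t).
f'(t) = (t + 1)·e^(t)
t_0 = 2.820000: f = 38.520719, f' = 64.087570 → t_1 = 2.820000 - (38.520719)/(64.087570) = 2.218936
t_1 = 2.218936: f = 11.618757, f' = 29.606298 → t_2 = 2.218936 - (11.618757)/(29.606298) = 1.826494

1.826494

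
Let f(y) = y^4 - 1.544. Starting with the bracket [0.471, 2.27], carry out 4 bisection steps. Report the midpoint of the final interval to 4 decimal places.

1.0894

f(0.471000) = -1.494787, f(2.270000) = 25.008378 (opposite signs)
step 1: m = 1.370500, f(m) = 1.983899 > 0 → root in [0.471000, 1.370500]
step 2: m = 0.920750, f(m) = -0.825268 < 0 → root in [0.920750, 1.370500]
step 3: m = 1.145625, f(m) = 0.178542 > 0 → root in [0.920750, 1.145625]
step 4: m = 1.033187, f(m) = -0.404494 < 0 → root in [1.033187, 1.145625]
Midpoint of [1.033187, 1.145625] = 1.089406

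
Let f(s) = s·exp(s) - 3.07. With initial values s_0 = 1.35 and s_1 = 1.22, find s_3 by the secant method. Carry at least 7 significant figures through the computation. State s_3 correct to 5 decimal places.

1.06506

Secant update: s_(k+1) = s_k − f(s_k)·(s_k − s_(k-1))/(f(s_k) − f(s_(k-1))).
f(s_0) = 2.137524, f(s_1) = 1.062369
s_2 = 1.220000 - (1.062369)·(1.220000 - 1.350000)/(1.062369 - (2.137524)) = 1.091546; f(s_2) = 0.181580
s_3 = 1.091546 - (0.181580)·(1.091546 - 1.220000)/(0.181580 - (1.062369)) = 1.065064; f(s_3) = 0.019779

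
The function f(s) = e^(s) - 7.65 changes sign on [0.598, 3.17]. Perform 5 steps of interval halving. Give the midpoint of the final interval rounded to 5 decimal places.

f(0.598000) = -5.831522, f(3.170000) = 16.157484 (opposite signs)
step 1: m = 1.884000, f(m) = -1.070229 < 0 → root in [1.884000, 3.170000]
step 2: m = 2.527000, f(m) = 4.865902 > 0 → root in [1.884000, 2.527000]
step 3: m = 2.205500, f(m) = 1.424788 > 0 → root in [1.884000, 2.205500]
step 4: m = 2.044750, f(m) = 0.077226 > 0 → root in [1.884000, 2.044750]
step 5: m = 1.964375, f(m) = -0.519545 < 0 → root in [1.964375, 2.044750]
Midpoint of [1.964375, 2.044750] = 2.004562

2.00456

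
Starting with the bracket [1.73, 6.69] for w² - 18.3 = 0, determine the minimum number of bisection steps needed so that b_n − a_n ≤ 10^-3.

13

Initial width b − a = 6.69 − 1.73 = 4.960000.
After n steps the width is (b−a)/2^n; need (b−a)/2^n ≤ 10^-3.
So n ≥ log₂(4.960000/10^-3) = log₂(4960.0000) ≈ 12.2761.
Hence n = 13.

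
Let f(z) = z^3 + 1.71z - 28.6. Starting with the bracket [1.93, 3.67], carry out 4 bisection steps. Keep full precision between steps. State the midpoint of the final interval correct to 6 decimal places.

2.854375

f(1.930000) = -18.110643, f(3.670000) = 27.106563 (opposite signs)
step 1: m = 2.800000, f(m) = -1.860000 < 0 → root in [2.800000, 3.670000]
step 2: m = 3.235000, f(m) = 10.786853 > 0 → root in [2.800000, 3.235000]
step 3: m = 3.017500, f(m) = 4.035187 > 0 → root in [2.800000, 3.017500]
step 4: m = 2.908750, f(m) = 0.984392 > 0 → root in [2.800000, 2.908750]
Midpoint of [2.800000, 2.908750] = 2.854375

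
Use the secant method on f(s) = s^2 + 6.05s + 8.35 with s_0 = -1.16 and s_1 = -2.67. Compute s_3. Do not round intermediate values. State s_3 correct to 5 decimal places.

f(s_0) = 2.677600, f(s_1) = -0.674600
s_2 = -2.670000 - (-0.674600)·(-2.670000 - -1.160000)/(-0.674600 - (2.677600)) = -2.366126; f(s_2) = -0.366510
s_3 = -2.366126 - (-0.366510)·(-2.366126 - -2.670000)/(-0.366510 - (-0.674600)) = -2.004631; f(s_3) = 0.240527

-2.00463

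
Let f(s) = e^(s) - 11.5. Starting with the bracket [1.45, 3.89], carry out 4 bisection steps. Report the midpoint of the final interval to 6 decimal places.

f(1.450000) = -7.236885, f(3.890000) = 37.410887 (opposite signs)
step 1: m = 2.670000, f(m) = 2.939969 > 0 → root in [1.450000, 2.670000]
step 2: m = 2.060000, f(m) = -3.654030 < 0 → root in [2.060000, 2.670000]
step 3: m = 2.365000, f(m) = -0.855961 < 0 → root in [2.365000, 2.670000]
step 4: m = 2.517500, f(m) = 0.897564 > 0 → root in [2.365000, 2.517500]
Midpoint of [2.365000, 2.517500] = 2.441250

2.441250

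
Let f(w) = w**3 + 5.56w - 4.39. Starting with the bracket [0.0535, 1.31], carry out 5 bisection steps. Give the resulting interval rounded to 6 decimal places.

f(0.053500) = -4.092387, f(1.310000) = 5.141691 (opposite signs)
step 1: m = 0.681750, f(m) = -0.282604 < 0 → root in [0.681750, 1.310000]
step 2: m = 0.995875, f(m) = 2.134741 > 0 → root in [0.681750, 0.995875]
step 3: m = 0.838813, f(m) = 0.863991 > 0 → root in [0.681750, 0.838813]
step 4: m = 0.760281, f(m) = 0.276627 > 0 → root in [0.681750, 0.760281]
step 5: m = 0.721016, f(m) = -0.006323 < 0 → root in [0.721016, 0.760281]

[0.721016, 0.760281]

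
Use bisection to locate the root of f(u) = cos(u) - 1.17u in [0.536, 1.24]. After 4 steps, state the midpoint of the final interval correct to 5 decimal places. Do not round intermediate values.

f(0.536000) = 0.232638, f(1.240000) = -1.126004 (opposite signs)
step 1: m = 0.888000, f(m) = -0.407995 < 0 → root in [0.536000, 0.888000]
step 2: m = 0.712000, f(m) = -0.075983 < 0 → root in [0.536000, 0.712000]
step 3: m = 0.624000, f(m) = 0.081468 > 0 → root in [0.624000, 0.712000]
step 4: m = 0.668000, f(m) = 0.003502 > 0 → root in [0.668000, 0.712000]
Midpoint of [0.668000, 0.712000] = 0.690000

0.69000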